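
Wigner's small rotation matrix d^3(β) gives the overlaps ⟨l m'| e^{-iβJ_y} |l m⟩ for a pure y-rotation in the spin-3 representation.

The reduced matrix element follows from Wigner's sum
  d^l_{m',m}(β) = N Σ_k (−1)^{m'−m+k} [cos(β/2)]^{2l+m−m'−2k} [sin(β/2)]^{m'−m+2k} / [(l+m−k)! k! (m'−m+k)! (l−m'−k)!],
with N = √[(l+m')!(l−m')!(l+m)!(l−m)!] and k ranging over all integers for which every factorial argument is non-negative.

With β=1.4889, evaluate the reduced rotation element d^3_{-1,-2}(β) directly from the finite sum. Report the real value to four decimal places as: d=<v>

d=0.3216

d^3_{-1,-2}(β=1.4889) via Wigner's sum:
c=cos(1.4889/2)=0.735461, s=sin(1.4889/2)=0.677567; N=√[2·24·1·120]=75.894664
k∈{0,1} keeps every argument non-negative
  k=0: (−1)^1·75.8947/(24)·0.7355^5·0.6776^1 = -0.461052
  k=1: (−1)^2·75.8947/(12)·0.7355^3·0.6776^3 = +0.782647
d^3_{-1,-2}(1.4889) = -0.461052 +0.782647 = +0.321595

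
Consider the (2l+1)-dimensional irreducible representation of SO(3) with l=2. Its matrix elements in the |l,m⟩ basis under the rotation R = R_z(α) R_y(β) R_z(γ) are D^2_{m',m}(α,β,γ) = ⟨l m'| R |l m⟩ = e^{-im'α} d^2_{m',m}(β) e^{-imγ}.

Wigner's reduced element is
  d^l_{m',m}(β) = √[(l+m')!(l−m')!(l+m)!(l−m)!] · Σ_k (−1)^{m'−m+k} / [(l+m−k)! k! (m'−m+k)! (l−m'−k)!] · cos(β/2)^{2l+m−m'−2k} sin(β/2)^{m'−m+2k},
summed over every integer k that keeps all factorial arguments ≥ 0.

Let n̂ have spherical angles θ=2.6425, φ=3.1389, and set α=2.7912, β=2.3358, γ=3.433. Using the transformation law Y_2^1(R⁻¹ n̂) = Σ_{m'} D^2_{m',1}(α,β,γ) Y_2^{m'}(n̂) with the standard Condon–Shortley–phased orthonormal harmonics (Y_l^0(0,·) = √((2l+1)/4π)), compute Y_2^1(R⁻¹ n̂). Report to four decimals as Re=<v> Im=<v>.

Re=0.2558 Im=0.0459

Need the full column D^2_{m',1} for m'=−2..2 at α=2.7912, β=2.3358, γ=3.433.
cos(β/2)=0.392084, sin(β/2)=0.919929
d^2_{-2,1}: single k=3 term ⇒ +0.610482;  D = -0.333845+0.511112i
d^2_{-1,1}: k∈[2..3] ⇒ +0.390292 -0.716173 = -0.325881;  D = -0.261037+0.195085i
d^2_{0,1}: k∈[1..2] ⇒ +0.135822 -0.747685 = -0.611863;  D = +0.586067-0.175789i
d^2_{1,1}: k∈[0..1] ⇒ +0.023633 -0.390292 = -0.366659;  D = -0.366021-0.021615i
d^2_{2,1}: single k=0 term ⇒ -0.110898;  D = +0.101734+0.044142i
Y_2^{m'}(θ=2.6425,φ=3.1389) and Σ D·Y over m':
  (-0.3338+0.5111i)·(+0.0885+0.0005i)  (-0.2610+0.1951i)·(+0.3247+0.0009i)  (+0.5861-0.1758i)·(+0.4140+0.0000i)  (-0.3660-0.0216i)·(-0.3247+0.0009i)  (+0.1017+0.0441i)·(+0.0885-0.0005i)
Y_2^1(R⁻¹ n̂) = +0.255819+0.045950i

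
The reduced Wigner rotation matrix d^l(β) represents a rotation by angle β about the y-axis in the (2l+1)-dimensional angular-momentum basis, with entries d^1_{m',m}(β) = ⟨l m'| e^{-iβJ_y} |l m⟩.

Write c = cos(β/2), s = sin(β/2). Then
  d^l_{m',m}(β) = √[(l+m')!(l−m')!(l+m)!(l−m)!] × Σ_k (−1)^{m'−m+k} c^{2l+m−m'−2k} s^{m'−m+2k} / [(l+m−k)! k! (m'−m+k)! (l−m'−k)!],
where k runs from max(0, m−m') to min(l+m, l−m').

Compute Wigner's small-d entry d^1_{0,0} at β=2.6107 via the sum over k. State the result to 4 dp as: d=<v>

d^1_{0,0}(β=2.6107) via Wigner's sum:
Half-angle: c=0.262340, s=0.964976. N=√(1·1·1·1)=1.000000
k∈{0,1} keeps every argument non-negative
  k=0: (−1)^0·1.0000/(1)·0.2623^2·0.9650^0 = +0.068822
  k=1: (−1)^1·1.0000/(1)·0.2623^0·0.9650^2 = -0.931178
d^1_{0,0}(2.6107) = +0.068822 -0.931178 = -0.862355

d=-0.8624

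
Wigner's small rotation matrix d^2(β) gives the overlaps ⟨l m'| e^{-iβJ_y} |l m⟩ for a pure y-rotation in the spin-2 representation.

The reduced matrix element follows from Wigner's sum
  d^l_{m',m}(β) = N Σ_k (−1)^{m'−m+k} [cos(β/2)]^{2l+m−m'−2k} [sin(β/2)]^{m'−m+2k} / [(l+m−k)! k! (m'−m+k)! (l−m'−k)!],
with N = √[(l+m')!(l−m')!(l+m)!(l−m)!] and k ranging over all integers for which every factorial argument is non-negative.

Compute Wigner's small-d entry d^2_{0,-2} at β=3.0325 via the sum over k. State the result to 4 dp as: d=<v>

d=0.0073

d^2_{0,-2}(β=3.0325) via Wigner's sum:
c=cos(3.0325/2)=0.054519, s=sin(3.0325/2)=0.998513; N=√[2·2·1·24]=9.797959
k∈{0} keeps every argument non-negative
  k=0: (−1)^2·9.7980/(4)·0.0545^2·0.9985^2 = +0.007259
d^2_{0,-2}(3.0325) = +0.007259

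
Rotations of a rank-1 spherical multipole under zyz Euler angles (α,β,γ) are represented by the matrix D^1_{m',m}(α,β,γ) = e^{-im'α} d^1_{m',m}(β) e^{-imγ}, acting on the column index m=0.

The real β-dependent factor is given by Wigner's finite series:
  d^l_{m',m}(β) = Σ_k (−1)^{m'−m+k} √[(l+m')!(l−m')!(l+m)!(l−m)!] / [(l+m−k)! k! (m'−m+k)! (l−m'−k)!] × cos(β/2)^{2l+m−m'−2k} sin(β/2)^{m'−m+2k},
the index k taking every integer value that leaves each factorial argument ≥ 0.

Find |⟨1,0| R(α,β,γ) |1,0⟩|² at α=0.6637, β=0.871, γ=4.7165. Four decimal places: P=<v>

P=0.4148

Split into d^1_{0,0}(β=0.871) × two z-phases.
c=cos(0.871/2)=0.906659, s=sin(0.871/2)=0.421864; N=√[1·1·1·1]=1.000000
Admissible k: 0..1 (factorial args all ≥0)
  k=0: (−1)^0·1.0000/(1)·0.9067^2·0.4219^0 = +0.822031
  k=1: (−1)^1·1.0000/(1)·0.9067^0·0.4219^2 = -0.177969
d^1_{0,0}(0.871) = +0.822031 -0.177969 = +0.644062
|D^1_{0,0}|² = |d^1_{0,0}(β)|² = (+0.644062)² = 0.414816 (the z-rotation phases have unit modulus)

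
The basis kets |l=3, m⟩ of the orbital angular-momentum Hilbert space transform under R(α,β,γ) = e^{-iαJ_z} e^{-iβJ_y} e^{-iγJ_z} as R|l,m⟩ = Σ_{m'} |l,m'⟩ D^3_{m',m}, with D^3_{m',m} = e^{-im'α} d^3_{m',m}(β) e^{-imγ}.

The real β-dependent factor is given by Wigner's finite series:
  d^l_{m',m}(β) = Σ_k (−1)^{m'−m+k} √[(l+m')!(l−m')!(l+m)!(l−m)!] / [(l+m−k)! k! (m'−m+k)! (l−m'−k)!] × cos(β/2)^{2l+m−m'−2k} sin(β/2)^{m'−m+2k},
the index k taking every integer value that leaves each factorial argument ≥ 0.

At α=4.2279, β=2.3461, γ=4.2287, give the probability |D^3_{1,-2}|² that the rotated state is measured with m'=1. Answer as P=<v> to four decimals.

D^3_{1,-2}(4.2279,2.3461,4.2287) = e^{-i·1·4.2279}·d^3_{1,-2}(2.3461)·e^{-i·-2·4.2287}. Compute d first:
c=cos(2.3461/2)=0.387342, s=sin(2.3461/2)=0.921936; N=√[24·2·1·120]=75.894664
k: max(0,(-2)−(1))=0 … min(3+(-2),3−(1))=1
  k=0: (−1)^3·75.8947/(12)·0.3873^3·0.9219^3 = -0.288015
  k=1: (−1)^4·75.8947/(24)·0.3873^1·0.9219^5 = +0.815828
d^3_{1,-2}(2.3461) = -0.288015 +0.815828 = +0.527813
|D^3_{1,-2}|² = |d^3_{1,-2}(β)|² = (+0.527813)² = 0.278587 (the z-rotation phases have unit modulus)

P=0.2786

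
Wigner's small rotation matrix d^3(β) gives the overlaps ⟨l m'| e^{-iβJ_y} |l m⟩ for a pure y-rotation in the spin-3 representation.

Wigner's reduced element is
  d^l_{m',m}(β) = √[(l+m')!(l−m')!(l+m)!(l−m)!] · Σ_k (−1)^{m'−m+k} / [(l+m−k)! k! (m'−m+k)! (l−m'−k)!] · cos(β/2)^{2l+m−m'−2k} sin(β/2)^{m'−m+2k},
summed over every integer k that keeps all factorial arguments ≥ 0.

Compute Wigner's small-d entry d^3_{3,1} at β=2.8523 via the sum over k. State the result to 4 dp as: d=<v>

d^3_{3,1}(β=2.8523) via Wigner's sum:
With c≡cos(β/2)=0.144142 and s≡sin(β/2)=0.989557, N=[720·1·24·2]^{1/2}=185.903201
k: max(0,(1)−(3))=0 … min(3+(1),3−(3))=0
  k=0: (−1)^2·185.9032/(48)·0.1441^4·0.9896^2 = +0.001637
d^3_{3,1}(2.8523) = +0.001637

d=0.0016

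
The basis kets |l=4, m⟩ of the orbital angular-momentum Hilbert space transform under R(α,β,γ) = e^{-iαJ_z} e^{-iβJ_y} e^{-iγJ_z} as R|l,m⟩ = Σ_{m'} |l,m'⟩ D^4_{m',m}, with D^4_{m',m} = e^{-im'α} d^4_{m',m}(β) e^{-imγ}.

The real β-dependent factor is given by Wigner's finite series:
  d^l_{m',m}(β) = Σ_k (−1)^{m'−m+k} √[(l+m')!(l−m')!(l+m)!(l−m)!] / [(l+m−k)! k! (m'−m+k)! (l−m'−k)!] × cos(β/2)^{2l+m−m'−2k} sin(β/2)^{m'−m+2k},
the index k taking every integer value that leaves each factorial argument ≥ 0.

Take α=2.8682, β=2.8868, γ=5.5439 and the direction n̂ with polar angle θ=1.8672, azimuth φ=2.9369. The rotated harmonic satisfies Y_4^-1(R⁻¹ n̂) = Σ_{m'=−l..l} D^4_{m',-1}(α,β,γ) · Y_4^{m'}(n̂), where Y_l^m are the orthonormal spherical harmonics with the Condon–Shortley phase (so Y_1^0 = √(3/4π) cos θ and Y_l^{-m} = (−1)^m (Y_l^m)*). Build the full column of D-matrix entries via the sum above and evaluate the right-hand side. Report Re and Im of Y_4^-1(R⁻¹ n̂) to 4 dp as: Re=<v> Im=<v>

Need the full column D^4_{m',-1} for m'=−4..4 at α=2.8682, β=2.8868, γ=5.5439.
cos(β/2)=0.127052, sin(β/2)=0.991896
d^4_{-4,-1}: single k=3 term ⇒ +0.000242;  D = -0.000063-0.000234i
d^4_{-3,-1}: k∈[2..3] ⇒ +0.000033 -0.003337 = -0.003304;  D = +0.000037-0.003304i
d^4_{-2,-1}: k∈[1..3] ⇒ +0.000002 -0.000685 +0.027848 = +0.027165;  D = +0.007630-0.026071i
d^4_{-1,-1}: k∈[0..3] ⇒ +0.000000 -0.000062 +0.007567 -0.153730 = -0.146226;  D = +0.077440-0.124036i
d^4_{0,-1}: k∈[0..3] ⇒ -0.000002 +0.000867 -0.052837 +0.536735 = +0.484762;  D = +0.358215-0.326613i
d^4_{1,-1}: k∈[0..3] ⇒ +0.000041 -0.007567 +0.230596 -0.936978 = -0.713907;  D = +0.637820-0.320702i
d^4_{2,-1}: k∈[0..2] ⇒ -0.000457 +0.041772 -0.509191 = -0.467876;  D = -0.459234+0.089511i
d^4_{3,-1}: k∈[0..1] ⇒ +0.003337 -0.122020 = -0.118683;  D = +0.118295+0.009590i
d^4_{4,-1}: single k=0 term ⇒ -0.014736;  D = -0.013820-0.005112i
Y_4^{m'}(θ=1.8672,φ=2.9369) and Σ D·Y over m':
  (-0.0001-0.0002i)·(+0.2529+0.2704i)  (+0.0000-0.0033i)·(+0.2614+0.1843i)  (+0.0076-0.0261i)·(-0.1131-0.0491i)  (+0.0774-0.1240i)·(-0.3109-0.0645i)  (+0.3582-0.3266i)·(+0.0736+0.0000i)  (+0.6378-0.3207i)·(+0.3109-0.0645i)  (-0.4592+0.0895i)·(-0.1131+0.0491i)  (+0.1183+0.0096i)·(-0.2614+0.1843i)  (-0.0138-0.0051i)·(+0.2529-0.2704i)
Y_4^-1(R⁻¹ n̂) = +0.180366-0.140613i

Re=0.1804 Im=-0.1406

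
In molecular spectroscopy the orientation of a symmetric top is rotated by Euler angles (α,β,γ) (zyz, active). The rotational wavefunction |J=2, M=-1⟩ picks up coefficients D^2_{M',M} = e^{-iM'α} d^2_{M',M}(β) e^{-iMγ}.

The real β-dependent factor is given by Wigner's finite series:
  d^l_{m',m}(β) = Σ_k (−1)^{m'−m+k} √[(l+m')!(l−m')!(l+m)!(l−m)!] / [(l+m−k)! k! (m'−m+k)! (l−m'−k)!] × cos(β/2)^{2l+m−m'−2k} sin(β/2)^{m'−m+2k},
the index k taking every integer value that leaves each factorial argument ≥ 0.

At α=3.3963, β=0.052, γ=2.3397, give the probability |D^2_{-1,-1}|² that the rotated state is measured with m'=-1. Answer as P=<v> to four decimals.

Split into d^2_{-1,-1}(β=0.052) × two z-phases.
Half-angle: c=0.999662, s=0.025997. N=√(1·6·1·6)=6.000000
The bounds max(0,m−m')=0 and min(l+m,l−m')=1 give 2 terms
  k=0: (−1)^0·6.0000/(6)·0.9997^4·0.0260^0 = +0.998649
  k=1: (−1)^1·6.0000/(2)·0.9997^2·0.0260^2 = -0.002026
d^2_{-1,-1}(0.052) = +0.998649 -0.002026 = +0.996623
|D^2_{-1,-1}|² = |d^2_{-1,-1}(β)|² = (+0.996623)² = 0.993257 (the z-rotation phases have unit modulus)

P=0.9933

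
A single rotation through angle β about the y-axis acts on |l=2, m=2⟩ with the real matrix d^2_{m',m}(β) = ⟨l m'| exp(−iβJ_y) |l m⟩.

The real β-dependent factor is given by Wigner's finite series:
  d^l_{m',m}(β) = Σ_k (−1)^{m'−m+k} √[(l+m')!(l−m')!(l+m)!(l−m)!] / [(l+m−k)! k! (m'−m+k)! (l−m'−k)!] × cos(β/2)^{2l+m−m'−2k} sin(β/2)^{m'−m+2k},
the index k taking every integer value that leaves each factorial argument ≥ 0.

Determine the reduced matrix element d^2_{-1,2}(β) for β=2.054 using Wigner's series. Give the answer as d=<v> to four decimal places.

d=0.6485

d^2_{-1,2}(β=2.054) via Wigner's sum:
With c≡cos(β/2)=0.517388 and s≡sin(β/2)=0.855751, N=[1·6·24·1]^{1/2}=12.000000
k: max(0,(2)−(-1))=3 … min(2+(2),2−(-1))=3
  k=3: (−1)^0·12.0000/(6)·0.5174^1·0.8558^3 = +0.648468
d^2_{-1,2}(2.054) = +0.648468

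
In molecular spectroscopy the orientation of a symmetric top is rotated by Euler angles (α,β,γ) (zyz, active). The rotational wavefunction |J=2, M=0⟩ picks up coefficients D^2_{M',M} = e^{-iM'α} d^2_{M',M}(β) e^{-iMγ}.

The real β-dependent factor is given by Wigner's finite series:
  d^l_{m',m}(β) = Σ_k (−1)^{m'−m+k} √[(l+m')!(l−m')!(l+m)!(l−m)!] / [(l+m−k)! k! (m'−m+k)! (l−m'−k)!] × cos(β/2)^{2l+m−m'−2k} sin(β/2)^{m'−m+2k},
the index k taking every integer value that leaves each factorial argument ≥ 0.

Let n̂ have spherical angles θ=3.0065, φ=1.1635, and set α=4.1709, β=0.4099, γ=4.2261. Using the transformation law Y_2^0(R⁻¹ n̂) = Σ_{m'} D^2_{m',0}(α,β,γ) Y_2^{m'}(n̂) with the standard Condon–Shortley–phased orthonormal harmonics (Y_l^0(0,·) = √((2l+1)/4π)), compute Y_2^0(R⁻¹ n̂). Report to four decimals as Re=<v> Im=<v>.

Re=0.5602 Im=0.0000

Need the full column D^2_{m',0} for m'=−2..2 at α=4.1709, β=0.4099, γ=4.2261.
cos(β/2)=0.979071, sin(β/2)=0.203518
d^2_{-2,0}: single k=2 term ⇒ +0.097255;  D = -0.045583+0.085911i
d^2_{-1,0}: k∈[1..2] ⇒ +0.467866 -0.020216 = +0.447650;  D = -0.230724-0.383610i
d^2_{0,0}: k∈[0..2] ⇒ +0.918876 -0.158816 +0.001716 = +0.761776;  D = +0.761776+0.000000i
d^2_{1,0}: k∈[0..1] ⇒ -0.467866 +0.020216 = -0.447650;  D = +0.230724-0.383610i
d^2_{2,0}: single k=0 term ⇒ +0.097255;  D = -0.045583-0.085911i
Y_2^{m'}(θ=3.0065,φ=1.1635) and Σ D·Y over m':
  (-0.0456+0.0859i)·(-0.0048-0.0051i)  (-0.2307-0.3836i)·(-0.0408+0.0947i)  (+0.7618+0.0000i)·(+0.6136+0.0000i)  (+0.2307-0.3836i)·(+0.0408+0.0947i)  (-0.0456-0.0859i)·(-0.0048+0.0051i)
Y_2^0(R⁻¹ n̂) = +0.560231+0.000000i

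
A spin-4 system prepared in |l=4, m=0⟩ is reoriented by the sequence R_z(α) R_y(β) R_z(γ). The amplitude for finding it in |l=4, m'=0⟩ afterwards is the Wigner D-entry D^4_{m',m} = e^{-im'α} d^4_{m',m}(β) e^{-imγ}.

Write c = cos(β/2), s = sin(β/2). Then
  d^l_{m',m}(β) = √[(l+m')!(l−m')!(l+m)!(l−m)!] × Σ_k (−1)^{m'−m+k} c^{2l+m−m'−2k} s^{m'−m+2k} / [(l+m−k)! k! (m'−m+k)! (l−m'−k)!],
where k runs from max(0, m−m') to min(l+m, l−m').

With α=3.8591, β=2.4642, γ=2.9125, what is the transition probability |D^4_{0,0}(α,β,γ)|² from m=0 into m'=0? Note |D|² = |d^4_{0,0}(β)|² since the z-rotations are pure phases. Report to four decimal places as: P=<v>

First d^4_{0,0}(β=2.4642), then the phase factors e^{-i(0)α} and e^{-i(0)γ}:
Half-angle: c=0.332258, s=0.943189. N=√(24·24·24·24)=576.000000
The bounds max(0,m−m')=0 and min(l+m,l−m')=4 give 5 terms
  k=0: (−1)^0·576.0000/(576)·0.3323^8·0.9432^0 = +0.000149
  k=1: (−1)^1·576.0000/(36)·0.3323^6·0.9432^2 = -0.019150
  k=2: (−1)^2·576.0000/(16)·0.3323^4·0.9432^4 = +0.347214
  k=3: (−1)^3·576.0000/(36)·0.3323^2·0.9432^6 = -1.243545
  k=4: (−1)^4·576.0000/(576)·0.3323^0·0.9432^8 = +0.626309
d^4_{0,0}(2.4642) = +0.000149 -0.019150 +0.347214 -1.243545 +0.626309 = -0.289024
|D^4_{0,0}|² = |d^4_{0,0}(β)|² = (-0.289024)² = 0.083535 (the z-rotation phases have unit modulus)

P=0.0835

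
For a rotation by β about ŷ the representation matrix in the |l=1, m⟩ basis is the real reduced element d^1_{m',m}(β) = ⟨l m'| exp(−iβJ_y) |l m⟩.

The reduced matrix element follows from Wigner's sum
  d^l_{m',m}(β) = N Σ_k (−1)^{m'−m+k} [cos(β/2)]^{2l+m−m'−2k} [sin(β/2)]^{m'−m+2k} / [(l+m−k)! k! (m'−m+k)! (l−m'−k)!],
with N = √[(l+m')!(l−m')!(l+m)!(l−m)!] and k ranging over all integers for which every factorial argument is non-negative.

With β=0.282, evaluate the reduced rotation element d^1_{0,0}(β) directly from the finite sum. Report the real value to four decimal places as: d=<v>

d=0.9605

d^1_{0,0}(β=0.282) via Wigner's sum:
With c≡cos(β/2)=0.990076 and s≡sin(β/2)=0.140533, N=[1·1·1·1]^{1/2}=1.000000
Admissible k: 0..1 (factorial args all ≥0)
  k=0: (−1)^0·1.0000/(1)·0.9901^2·0.1405^0 = +0.980250
  k=1: (−1)^1·1.0000/(1)·0.9901^0·0.1405^2 = -0.019750
d^1_{0,0}(0.282) = +0.980250 -0.019750 = +0.960501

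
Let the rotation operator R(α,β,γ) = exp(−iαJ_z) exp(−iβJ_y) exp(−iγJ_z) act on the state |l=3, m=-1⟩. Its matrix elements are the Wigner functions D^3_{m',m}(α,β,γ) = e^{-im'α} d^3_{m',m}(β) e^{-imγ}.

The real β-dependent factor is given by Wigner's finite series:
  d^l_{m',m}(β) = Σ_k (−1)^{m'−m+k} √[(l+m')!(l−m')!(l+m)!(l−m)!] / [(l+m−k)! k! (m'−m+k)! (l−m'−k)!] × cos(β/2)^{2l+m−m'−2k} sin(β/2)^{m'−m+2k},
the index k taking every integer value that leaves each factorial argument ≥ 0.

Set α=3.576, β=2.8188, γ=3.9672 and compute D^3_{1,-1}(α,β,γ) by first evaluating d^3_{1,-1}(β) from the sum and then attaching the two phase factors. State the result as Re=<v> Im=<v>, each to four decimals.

Re=0.6770 Im=0.2792

Split into d^3_{1,-1}(β=2.8188) × two z-phases.
c=cos(2.8188/2)=0.160697, s=sin(2.8188/2)=0.987004; N=√[24·2·2·24]=48.000000
The bounds max(0,m−m')=0 and min(l+m,l−m')=2 give 3 terms
  k=0: (−1)^2·48.0000/(8)·0.1607^4·0.9870^2 = +0.003898
  k=1: (−1)^3·48.0000/(6)·0.1607^2·0.9870^4 = -0.196055
  k=2: (−1)^4·48.0000/(48)·0.1607^0·0.9870^6 = +0.924513
d^3_{1,-1}(2.8188) = +0.003898 -0.196055 +0.924513 = +0.732356
D = (-0.907120+0.420873i)·(+0.732356)·(-0.678111-0.734960i) = +0.677028+0.279246i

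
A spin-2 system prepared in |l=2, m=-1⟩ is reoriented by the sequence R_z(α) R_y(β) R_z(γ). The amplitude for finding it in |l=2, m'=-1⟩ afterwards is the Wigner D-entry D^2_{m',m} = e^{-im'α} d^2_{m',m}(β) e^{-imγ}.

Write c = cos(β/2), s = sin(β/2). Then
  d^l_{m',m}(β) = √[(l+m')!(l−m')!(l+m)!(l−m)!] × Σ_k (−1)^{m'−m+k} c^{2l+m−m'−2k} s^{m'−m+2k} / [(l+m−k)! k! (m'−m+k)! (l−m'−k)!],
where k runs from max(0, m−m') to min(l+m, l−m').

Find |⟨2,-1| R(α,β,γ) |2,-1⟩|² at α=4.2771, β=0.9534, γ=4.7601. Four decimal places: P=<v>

Split into d^2_{-1,-1}(β=0.9534) × two z-phases.
With c≡cos(β/2)=0.888514 and s≡sin(β/2)=0.458850, N=[1·6·1·6]^{1/2}=6.000000
k: max(0,(-1)−(-1))=0 … min(2+(-1),2−(-1))=1
  k=0: (−1)^0·6.0000/(6)·0.8885^4·0.4588^0 = +0.623242
  k=1: (−1)^1·6.0000/(2)·0.8885^2·0.4588^2 = -0.498644
d^2_{-1,-1}(0.9534) = +0.623242 -0.498644 = +0.124599
|D^2_{-1,-1}|² = |d^2_{-1,-1}(β)|² = (+0.124599)² = 0.015525 (the z-rotation phases have unit modulus)

P=0.0155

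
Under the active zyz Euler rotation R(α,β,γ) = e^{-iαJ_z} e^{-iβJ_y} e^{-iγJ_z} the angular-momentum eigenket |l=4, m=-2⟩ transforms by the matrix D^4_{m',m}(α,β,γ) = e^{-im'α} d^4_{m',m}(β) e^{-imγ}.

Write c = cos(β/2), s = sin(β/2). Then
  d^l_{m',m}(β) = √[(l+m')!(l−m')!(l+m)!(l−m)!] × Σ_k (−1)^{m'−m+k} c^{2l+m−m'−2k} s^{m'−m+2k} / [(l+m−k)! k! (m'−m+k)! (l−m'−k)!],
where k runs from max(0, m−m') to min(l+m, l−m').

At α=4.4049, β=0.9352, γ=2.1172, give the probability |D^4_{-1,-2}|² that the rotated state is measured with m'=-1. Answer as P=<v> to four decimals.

First d^4_{-1,-2}(β=0.9352), then the phase factors e^{-i(-1)α} and e^{-i(-2)γ}:
Half-angle: c=0.892653, s=0.450745. N=√(6·120·2·720)=1018.233765
k: max(0,(-2)−(-1))=0 … min(4+(-2),4−(-1))=2
  k=0: (−1)^1·1018.2338/(240)·0.8927^7·0.4507^1 = -0.863664
  k=1: (−1)^2·1018.2338/(48)·0.8927^5·0.4507^3 = +1.101063
  k=2: (−1)^3·1018.2338/(72)·0.8927^3·0.4507^5 = -0.187162
d^4_{-1,-2}(0.9352) = -0.863664 +1.101063 -0.187162 = +0.050237
|D^4_{-1,-2}|² = |d^4_{-1,-2}(β)|² = (+0.050237)² = 0.002524 (the z-rotation phases have unit modulus)

P=0.0025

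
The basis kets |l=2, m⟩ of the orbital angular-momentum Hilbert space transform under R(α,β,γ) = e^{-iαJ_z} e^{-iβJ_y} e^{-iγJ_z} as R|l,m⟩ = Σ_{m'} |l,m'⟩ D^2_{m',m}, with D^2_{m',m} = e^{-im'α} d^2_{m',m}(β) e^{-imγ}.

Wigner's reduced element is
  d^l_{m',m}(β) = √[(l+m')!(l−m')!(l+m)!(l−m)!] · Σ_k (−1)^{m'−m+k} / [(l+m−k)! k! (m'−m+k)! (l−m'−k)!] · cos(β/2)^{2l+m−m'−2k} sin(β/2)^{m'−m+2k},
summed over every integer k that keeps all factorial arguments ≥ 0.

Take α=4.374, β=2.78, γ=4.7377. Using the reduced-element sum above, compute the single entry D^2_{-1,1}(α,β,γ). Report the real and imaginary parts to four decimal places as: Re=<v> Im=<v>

Re=-0.7874 Im=0.2997

D^2_{-1,1}(4.374,2.78,4.7377) = e^{-i·-1·4.374}·d^2_{-1,1}(2.78)·e^{-i·1·4.7377}. Compute d first:
Half-angle: c=0.179813, s=0.983701. N=√(1·6·6·1)=6.000000
k: max(0,(1)−(-1))=2 … min(2+(1),2−(-1))=3
  k=2: (−1)^0·6.0000/(2)·0.1798^2·0.9837^2 = +0.093862
  k=3: (−1)^1·6.0000/(6)·0.1798^0·0.9837^4 = -0.936380
d^2_{-1,1}(2.78) = +0.093862 -0.936380 = -0.842518
D = (-0.331968-0.943291i)·(-0.842518)·(+0.025308+0.999680i) = -0.787406+0.299713i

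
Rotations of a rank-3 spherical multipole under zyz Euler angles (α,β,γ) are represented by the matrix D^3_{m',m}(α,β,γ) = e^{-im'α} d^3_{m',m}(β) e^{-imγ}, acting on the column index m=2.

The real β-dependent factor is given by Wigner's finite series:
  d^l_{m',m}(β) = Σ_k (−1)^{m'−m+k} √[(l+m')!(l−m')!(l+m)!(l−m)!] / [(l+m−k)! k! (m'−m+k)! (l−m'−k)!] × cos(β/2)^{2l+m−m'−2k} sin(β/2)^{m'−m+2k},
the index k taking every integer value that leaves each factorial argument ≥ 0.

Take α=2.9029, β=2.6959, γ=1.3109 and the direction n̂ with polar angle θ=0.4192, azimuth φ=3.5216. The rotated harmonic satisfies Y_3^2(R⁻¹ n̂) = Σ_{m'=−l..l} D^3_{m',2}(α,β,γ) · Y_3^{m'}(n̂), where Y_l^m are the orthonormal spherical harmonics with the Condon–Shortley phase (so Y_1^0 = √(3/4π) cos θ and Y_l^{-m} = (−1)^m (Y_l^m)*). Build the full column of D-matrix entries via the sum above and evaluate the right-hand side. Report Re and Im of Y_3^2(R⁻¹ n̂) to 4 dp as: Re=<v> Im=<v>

Re=0.3696 Im=-0.0509

Need the full column D^3_{m',2} for m'=−3..3 at α=2.9029, β=2.6959, γ=1.3109.
cos(β/2)=0.221006, sin(β/2)=0.975272
d^3_{-3,2}: single k=5 term ⇒ +0.477650;  D = +0.468478-0.093155i
d^3_{-2,2}: k∈[4..5] ⇒ +0.220945 -0.860509 = -0.639564;  D = +0.638989+0.027114i
d^3_{-1,2}: k∈[3..4] ⇒ +0.063332 -0.616644 = -0.553312;  D = -0.531595-0.153496i
d^3_{0,2}: k∈[2..3] ⇒ +0.012429 -0.242033 = -0.229604;  D = +0.199278+0.114044i
d^3_{1,2}: k∈[1..2] ⇒ +0.001626 -0.063332 = -0.061706;  D = -0.044791-0.042443i
d^3_{2,2}: k∈[0..1] ⇒ +0.000117 -0.011346 = -0.011229;  D = +0.006094+0.009432i
d^3_{3,2}: single k=0 term ⇒ -0.001260;  D = -0.000414-0.001190i
Y_3^{m'}(θ=0.4192,φ=3.5216) and Σ D·Y over m':
  (+0.4685-0.0932i)·(-0.0117+0.0256i)  (+0.6390+0.0271i)·(+0.1121-0.1065i)  (-0.5316-0.1535i)·(-0.3874+0.1548i)  (+0.1993+0.1140i)·(+0.3994+0.0000i)  (-0.0448-0.0424i)·(+0.3874+0.1548i)  (+0.0061+0.0094i)·(+0.1121+0.1065i)  (-0.0004-0.0012i)·(+0.0117+0.0256i)
Y_3^2(R⁻¹ n̂) = +0.369618-0.050915i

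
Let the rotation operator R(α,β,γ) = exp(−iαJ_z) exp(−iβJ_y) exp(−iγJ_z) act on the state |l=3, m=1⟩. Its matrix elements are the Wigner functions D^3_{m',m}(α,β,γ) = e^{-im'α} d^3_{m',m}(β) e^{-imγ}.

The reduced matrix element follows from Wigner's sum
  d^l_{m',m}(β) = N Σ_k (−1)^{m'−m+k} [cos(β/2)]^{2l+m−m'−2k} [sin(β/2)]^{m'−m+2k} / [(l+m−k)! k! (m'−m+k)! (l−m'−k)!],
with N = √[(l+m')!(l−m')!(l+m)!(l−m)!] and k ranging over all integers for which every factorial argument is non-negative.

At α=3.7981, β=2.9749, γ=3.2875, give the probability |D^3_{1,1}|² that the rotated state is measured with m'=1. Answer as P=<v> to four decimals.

First d^3_{1,1}(β=2.9749), then the phase factors e^{-i(1)α} and e^{-i(1)γ}:
c=cos(2.9749/2)=0.083250, s=sin(2.9749/2)=0.996529; N=√[24·2·24·2]=48.000000
k∈{0,1,2} keeps every argument non-negative
  k=0: (−1)^0·48.0000/(48)·0.0832^6·0.9965^0 = +0.000000
  k=1: (−1)^1·48.0000/(6)·0.0832^4·0.9965^2 = -0.000382
  k=2: (−1)^2·48.0000/(8)·0.0832^2·0.9965^4 = +0.041009
d^3_{1,1}(2.9749) = +0.000000 -0.000382 +0.041009 = +0.040628
|D^3_{1,1}|² = |d^3_{1,1}(β)|² = (+0.040628)² = 0.001651 (the z-rotation phases have unit modulus)

P=0.0017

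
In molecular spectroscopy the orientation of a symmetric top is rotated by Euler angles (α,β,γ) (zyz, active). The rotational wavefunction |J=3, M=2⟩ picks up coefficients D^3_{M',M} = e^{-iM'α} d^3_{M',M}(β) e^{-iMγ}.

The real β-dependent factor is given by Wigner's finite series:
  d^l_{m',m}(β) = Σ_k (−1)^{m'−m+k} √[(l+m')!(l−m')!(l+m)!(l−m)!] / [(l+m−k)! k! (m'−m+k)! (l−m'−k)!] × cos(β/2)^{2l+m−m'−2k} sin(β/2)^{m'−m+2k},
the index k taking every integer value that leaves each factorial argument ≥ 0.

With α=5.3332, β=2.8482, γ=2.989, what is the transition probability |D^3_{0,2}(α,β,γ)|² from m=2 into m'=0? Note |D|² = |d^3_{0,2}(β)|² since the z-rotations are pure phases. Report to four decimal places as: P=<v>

Split into d^3_{0,2}(β=2.8482) × two z-phases.
With c≡cos(β/2)=0.146171 and s≡sin(β/2)=0.989259, N=[6·6·120·1]^{1/2}=65.726707
k: max(0,(2)−(0))=2 … min(3+(2),3−(0))=3
  k=2: (−1)^0·65.7267/(12)·0.1462^4·0.9893^2 = +0.002447
  k=3: (−1)^1·65.7267/(12)·0.1462^2·0.9893^4 = -0.112078
d^3_{0,2}(2.8482) = +0.002447 -0.112078 = -0.109632
|D^3_{0,2}|² = |d^3_{0,2}(β)|² = (-0.109632)² = 0.012019 (the z-rotation phases have unit modulus)

P=0.0120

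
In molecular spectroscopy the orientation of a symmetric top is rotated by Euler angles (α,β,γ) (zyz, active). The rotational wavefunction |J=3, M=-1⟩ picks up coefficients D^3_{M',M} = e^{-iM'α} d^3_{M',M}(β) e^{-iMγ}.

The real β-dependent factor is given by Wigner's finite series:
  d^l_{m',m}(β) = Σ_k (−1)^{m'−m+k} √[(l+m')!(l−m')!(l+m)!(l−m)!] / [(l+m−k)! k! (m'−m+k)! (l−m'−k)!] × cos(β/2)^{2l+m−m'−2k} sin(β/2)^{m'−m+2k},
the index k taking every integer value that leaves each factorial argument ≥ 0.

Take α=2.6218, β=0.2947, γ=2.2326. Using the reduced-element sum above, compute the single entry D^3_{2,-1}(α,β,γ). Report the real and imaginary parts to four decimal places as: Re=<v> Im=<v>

Re=0.0190 Im=0.0025

D^3_{2,-1}(2.6218,0.2947,2.2326) = e^{-i·2·2.6218}·d^3_{2,-1}(0.2947)·e^{-i·-1·2.2326}. Compute d first:
With c≡cos(β/2)=0.989164 and s≡sin(β/2)=0.146817, N=[120·1·2·24]^{1/2}=75.894664
k: max(0,(-1)−(2))=0 … min(3+(-1),3−(2))=1
  k=0: (−1)^3·75.8947/(12)·0.9892^3·0.1468^3 = -0.019372
  k=1: (−1)^4·75.8947/(24)·0.9892^1·0.1468^5 = +0.000213
d^3_{2,-1}(0.2947) = -0.019372 +0.000213 = -0.019158
D = (+0.506578+0.862194i)·(-0.019158)·(-0.614541+0.788885i) = +0.018995+0.002495i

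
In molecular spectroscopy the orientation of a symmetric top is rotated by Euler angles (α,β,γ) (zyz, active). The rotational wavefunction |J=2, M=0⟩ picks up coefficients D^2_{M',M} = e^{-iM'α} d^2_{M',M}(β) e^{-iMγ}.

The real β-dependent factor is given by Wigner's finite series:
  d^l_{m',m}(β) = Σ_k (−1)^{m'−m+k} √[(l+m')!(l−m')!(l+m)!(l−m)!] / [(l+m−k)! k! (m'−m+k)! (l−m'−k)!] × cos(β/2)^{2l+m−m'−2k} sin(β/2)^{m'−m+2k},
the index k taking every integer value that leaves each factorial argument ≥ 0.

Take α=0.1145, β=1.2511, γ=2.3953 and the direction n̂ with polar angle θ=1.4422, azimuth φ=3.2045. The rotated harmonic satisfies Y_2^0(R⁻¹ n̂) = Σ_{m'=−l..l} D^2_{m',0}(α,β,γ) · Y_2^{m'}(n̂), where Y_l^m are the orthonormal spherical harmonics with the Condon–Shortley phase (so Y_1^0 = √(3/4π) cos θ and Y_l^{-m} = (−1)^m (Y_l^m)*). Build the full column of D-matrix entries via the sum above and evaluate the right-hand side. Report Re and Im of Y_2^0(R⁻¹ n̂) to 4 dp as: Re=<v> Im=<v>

Need the full column D^2_{m',0} for m'=−2..2 at α=0.1145, β=1.2511, γ=2.3953.
cos(β/2)=0.810641, sin(β/2)=0.585543
d^2_{-2,0}: single k=2 term ⇒ +0.551888;  D = +0.537480+0.125281i
d^2_{-1,0}: k∈[1..2] ⇒ +0.764048 -0.398640 = +0.365408;  D = +0.363015+0.041748i
d^2_{0,0}: k∈[0..2] ⇒ +0.431832 -0.901229 +0.117554 = -0.351844;  D = -0.351844+0.000000i
d^2_{1,0}: k∈[0..1] ⇒ -0.764048 +0.398640 = -0.365408;  D = -0.363015+0.041748i
d^2_{2,0}: single k=0 term ⇒ +0.551888;  D = +0.537480-0.125281i
Y_2^{m'}(θ=1.4422,φ=3.2045) and Σ D·Y over m':
  (+0.5375+0.1253i)·(+0.3769-0.0477i)  (+0.3630+0.0417i)·(-0.0981+0.0062i)  (-0.3518+0.0000i)·(-0.2998+0.0000i)  (-0.3630+0.0417i)·(+0.0981+0.0062i)  (+0.5375-0.1253i)·(+0.3769+0.0477i)
Y_2^0(R⁻¹ n̂) = +0.450900+0.000000i

Re=0.4509 Im=0.0000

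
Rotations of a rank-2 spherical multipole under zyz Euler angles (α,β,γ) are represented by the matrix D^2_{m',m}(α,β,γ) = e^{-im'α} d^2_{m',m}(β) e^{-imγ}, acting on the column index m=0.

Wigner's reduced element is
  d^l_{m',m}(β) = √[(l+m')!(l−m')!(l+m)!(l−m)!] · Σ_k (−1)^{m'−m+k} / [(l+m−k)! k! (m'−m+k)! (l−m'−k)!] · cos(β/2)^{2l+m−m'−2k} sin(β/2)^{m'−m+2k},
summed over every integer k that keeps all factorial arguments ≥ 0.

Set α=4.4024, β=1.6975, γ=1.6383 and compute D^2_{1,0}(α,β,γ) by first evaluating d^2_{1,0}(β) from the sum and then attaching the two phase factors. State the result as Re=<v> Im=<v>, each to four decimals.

Re=-0.0468 Im=0.1462

Split into d^2_{1,0}(β=1.6975) × two z-phases.
With c≡cos(β/2)=0.660922 and s≡sin(β/2)=0.750455, N=[6·1·2·2]^{1/2}=4.898979
k: max(0,(0)−(1))=0 … min(2+(0),2−(1))=1
  k=0: (−1)^1·4.8990/(2)·0.6609^3·0.7505^1 = -0.530701
  k=1: (−1)^2·4.8990/(2)·0.6609^1·0.7505^3 = +0.684226
d^2_{1,0}(1.6975) = -0.530701 +0.684226 = +0.153524
Phases: e^{-i·(1)·4.4024}=-0.305048+0.952337i, e^{-i·(0)·1.6383}=+1.000000+0.000000i ⇒ D=-0.046832+0.146207i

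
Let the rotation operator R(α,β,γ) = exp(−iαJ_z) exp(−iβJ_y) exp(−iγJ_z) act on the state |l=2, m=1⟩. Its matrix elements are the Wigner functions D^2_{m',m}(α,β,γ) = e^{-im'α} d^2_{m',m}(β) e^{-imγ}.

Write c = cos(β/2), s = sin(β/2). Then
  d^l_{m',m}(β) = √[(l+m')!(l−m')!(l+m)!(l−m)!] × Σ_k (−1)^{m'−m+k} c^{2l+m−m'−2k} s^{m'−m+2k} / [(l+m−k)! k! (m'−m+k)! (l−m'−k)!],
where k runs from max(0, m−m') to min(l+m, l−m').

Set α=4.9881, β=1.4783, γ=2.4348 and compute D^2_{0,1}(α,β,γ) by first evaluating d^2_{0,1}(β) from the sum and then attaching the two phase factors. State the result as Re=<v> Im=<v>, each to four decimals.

Re=-0.0857 Im=-0.0731

First d^2_{0,1}(β=1.4783), then the phase factors e^{-i(0)α} and e^{-i(1)γ}:
With c≡cos(β/2)=0.739041 and s≡sin(β/2)=0.673660, N=[2·2·6·1]^{1/2}=4.898979
k: max(0,(1)−(0))=1 … min(2+(1),2−(0))=2
  k=1: (−1)^0·4.8990/(2)·0.7390^3·0.6737^1 = +0.666074
  k=2: (−1)^1·4.8990/(2)·0.7390^1·0.6737^3 = -0.553435
d^2_{0,1}(1.4783) = +0.666074 -0.553435 = +0.112639
Phases: e^{-i·(0)·4.9881}=+1.000000+0.000000i, e^{-i·(1)·2.4348}=-0.760449-0.649398i ⇒ D=-0.085656-0.073148i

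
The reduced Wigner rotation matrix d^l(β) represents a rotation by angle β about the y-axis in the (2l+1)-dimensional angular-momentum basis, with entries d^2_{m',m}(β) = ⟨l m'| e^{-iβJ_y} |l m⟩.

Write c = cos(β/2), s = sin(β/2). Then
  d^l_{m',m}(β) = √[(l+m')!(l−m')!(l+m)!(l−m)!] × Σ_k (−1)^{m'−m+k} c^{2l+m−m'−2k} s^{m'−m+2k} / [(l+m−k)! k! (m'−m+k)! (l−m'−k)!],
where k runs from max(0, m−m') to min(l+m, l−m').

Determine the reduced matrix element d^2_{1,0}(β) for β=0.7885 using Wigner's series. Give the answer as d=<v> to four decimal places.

d=-0.6124

d^2_{1,0}(β=0.7885) via Wigner's sum:
Half-angle: c=0.923285, s=0.384116. N=√(6·1·2·2)=4.898979
k∈{0,1} keeps every argument non-negative
  k=0: (−1)^1·4.8990/(2)·0.9233^3·0.3841^1 = -0.740534
  k=1: (−1)^2·4.8990/(2)·0.9233^1·0.3841^3 = +0.128173
d^2_{1,0}(0.7885) = -0.740534 +0.128173 = -0.612361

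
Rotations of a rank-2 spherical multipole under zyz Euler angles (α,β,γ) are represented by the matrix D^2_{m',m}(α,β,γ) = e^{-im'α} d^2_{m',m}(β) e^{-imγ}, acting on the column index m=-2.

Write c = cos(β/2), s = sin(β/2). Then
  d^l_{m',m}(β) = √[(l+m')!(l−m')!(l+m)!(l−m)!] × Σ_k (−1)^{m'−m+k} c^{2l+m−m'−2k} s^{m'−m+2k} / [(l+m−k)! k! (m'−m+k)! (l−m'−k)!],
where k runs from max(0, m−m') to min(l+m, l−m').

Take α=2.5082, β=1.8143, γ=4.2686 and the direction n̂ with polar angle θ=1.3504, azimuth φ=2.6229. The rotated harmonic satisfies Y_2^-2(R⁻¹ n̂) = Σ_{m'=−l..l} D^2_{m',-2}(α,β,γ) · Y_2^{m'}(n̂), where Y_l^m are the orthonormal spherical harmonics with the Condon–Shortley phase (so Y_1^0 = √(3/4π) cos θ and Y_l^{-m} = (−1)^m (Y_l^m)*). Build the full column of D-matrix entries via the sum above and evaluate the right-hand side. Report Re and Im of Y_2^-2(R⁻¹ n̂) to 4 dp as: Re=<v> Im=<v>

Re=-0.0753 Im=0.0315

Need the full column D^2_{m',-2} for m'=−2..2 at α=2.5082, β=1.8143, γ=4.2686.
cos(β/2)=0.615993, sin(β/2)=0.787751
d^2_{-2,-2}: single k=0 term ⇒ +0.143981;  D = +0.079334+0.120152i
d^2_{-1,-2}: single k=0 term ⇒ -0.368254;  D = -0.018341+0.367797i
d^2_{0,-2}: single k=0 term ⇒ +0.576774;  D = -0.364113+0.447315i
d^2_{1,-2}: single k=0 term ⇒ -0.602245;  D = -0.582894+0.151439i
d^2_{2,-2}: single k=0 term ⇒ +0.385085;  D = -0.357728-0.142552i
Y_2^{m'}(θ=1.3504,φ=2.6229) and Σ D·Y over m':
  (+0.0793+0.1202i)·(+0.1870+0.3167i)  (-0.0183+0.3678i)·(-0.1431-0.0817i)  (-0.3641+0.4473i)·(-0.2702+0.0000i)  (-0.5829+0.1514i)·(+0.1431-0.0817i)  (-0.3577-0.1426i)·(+0.1870-0.3167i)
Y_2^-2(R⁻¹ n̂) = -0.075277+0.031539i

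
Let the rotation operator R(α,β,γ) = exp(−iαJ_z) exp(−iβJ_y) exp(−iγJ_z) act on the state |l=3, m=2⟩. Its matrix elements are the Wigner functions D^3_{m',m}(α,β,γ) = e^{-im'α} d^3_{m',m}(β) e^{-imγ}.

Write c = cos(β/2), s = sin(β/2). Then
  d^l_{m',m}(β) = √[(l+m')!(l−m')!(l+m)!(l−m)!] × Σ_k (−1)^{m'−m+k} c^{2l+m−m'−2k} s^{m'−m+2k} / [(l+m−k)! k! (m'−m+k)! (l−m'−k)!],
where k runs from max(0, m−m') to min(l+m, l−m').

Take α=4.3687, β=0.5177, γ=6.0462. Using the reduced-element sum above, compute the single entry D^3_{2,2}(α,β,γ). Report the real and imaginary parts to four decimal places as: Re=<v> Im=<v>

D^3_{2,2}(4.3687,0.5177,6.0462) = e^{-i·2·4.3687}·d^3_{2,2}(0.5177)·e^{-i·2·6.0462}. Compute d first:
With c≡cos(β/2)=0.966685 and s≡sin(β/2)=0.255969, N=[120·1·120·1]^{1/2}=120.000000
Admissible k: 0..1 (factorial args all ≥0)
  k=0: (−1)^0·120.0000/(120)·0.9667^6·0.2560^0 = +0.816037
  k=1: (−1)^1·120.0000/(24)·0.9667^4·0.2560^2 = -0.286078
d^3_{2,2}(0.5177) = +0.816037 -0.286078 = +0.529959
Phases: e^{-i·(2)·4.3687}=-0.772912-0.634513i, e^{-i·(2)·6.0462}=+0.889763+0.456423i ⇒ D=-0.210978-0.486153i

Re=-0.2110 Im=-0.4862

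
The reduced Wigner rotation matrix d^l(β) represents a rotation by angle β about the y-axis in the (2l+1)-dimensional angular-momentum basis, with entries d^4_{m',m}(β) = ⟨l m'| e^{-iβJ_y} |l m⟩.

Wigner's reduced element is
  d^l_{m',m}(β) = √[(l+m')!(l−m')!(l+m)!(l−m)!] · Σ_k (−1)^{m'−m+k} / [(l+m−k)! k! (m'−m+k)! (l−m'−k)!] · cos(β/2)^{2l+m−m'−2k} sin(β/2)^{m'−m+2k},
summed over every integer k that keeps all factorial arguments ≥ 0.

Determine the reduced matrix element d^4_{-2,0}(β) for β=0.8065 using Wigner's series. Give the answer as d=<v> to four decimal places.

d=0.4845

d^4_{-2,0}(β=0.8065) via Wigner's sum:
c=cos(0.8065/2)=0.919791, s=sin(0.8065/2)=0.392410; N=√[2·720·24·24]=910.735966
Admissible k: 2..4 (factorial args all ≥0)
  k=2: (−1)^0·910.7360/(96)·0.9198^6·0.3924^2 = +0.884574
  k=3: (−1)^1·910.7360/(36)·0.9198^4·0.3924^4 = -0.429343
  k=4: (−1)^2·910.7360/(96)·0.9198^2·0.3924^6 = +0.029305
d^4_{-2,0}(0.8065) = +0.884574 -0.429343 +0.029305 = +0.484536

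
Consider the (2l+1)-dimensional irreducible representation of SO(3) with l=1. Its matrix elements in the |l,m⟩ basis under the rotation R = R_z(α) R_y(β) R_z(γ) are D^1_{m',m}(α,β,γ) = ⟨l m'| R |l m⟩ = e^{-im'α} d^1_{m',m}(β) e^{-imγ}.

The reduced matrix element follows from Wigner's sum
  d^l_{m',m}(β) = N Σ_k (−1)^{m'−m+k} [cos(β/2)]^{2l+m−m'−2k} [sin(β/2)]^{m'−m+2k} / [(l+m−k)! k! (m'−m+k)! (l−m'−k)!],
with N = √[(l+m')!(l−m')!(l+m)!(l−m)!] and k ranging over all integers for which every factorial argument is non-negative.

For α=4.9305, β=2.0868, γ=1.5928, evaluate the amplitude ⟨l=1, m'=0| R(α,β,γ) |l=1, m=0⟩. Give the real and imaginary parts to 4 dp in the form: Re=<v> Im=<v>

Re=-0.4934 Im=0.0000

First d^1_{0,0}(β=2.0868), then the phase factors e^{-i(0)α} and e^{-i(0)γ}:
c=cos(2.0868/2)=0.503285, s=sin(2.0868/2)=0.864120; N=√[1·1·1·1]=1.000000
The bounds max(0,m−m')=0 and min(l+m,l−m')=1 give 2 terms
  k=0: (−1)^0·1.0000/(1)·0.5033^2·0.8641^0 = +0.253296
  k=1: (−1)^1·1.0000/(1)·0.5033^0·0.8641^2 = -0.746704
d^1_{0,0}(2.0868) = +0.253296 -0.746704 = -0.493408
Attach z-rotation phases: D = e^{-i(0)(4.9305)}·(-0.493408)·e^{-i(0)(1.5928)} = -0.493408+0.000000i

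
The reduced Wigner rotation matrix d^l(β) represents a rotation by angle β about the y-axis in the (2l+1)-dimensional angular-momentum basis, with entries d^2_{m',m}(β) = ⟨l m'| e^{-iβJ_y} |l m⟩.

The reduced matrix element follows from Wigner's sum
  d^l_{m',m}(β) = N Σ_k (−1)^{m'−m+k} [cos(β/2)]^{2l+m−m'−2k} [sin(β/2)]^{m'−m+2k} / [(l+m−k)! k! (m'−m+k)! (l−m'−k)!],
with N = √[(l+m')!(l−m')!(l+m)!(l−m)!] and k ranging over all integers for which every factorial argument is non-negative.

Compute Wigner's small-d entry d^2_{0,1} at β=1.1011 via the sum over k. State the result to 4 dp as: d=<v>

d=0.4943

d^2_{0,1}(β=1.1011) via Wigner's sum:
With c≡cos(β/2)=0.852237 and s≡sin(β/2)=0.523156, N=[2·2·6·1]^{1/2}=4.898979
The bounds max(0,m−m')=1 and min(l+m,l−m')=2 give 2 terms
  k=1: (−1)^0·4.8990/(2)·0.8522^3·0.5232^1 = +0.793209
  k=2: (−1)^1·4.8990/(2)·0.8522^1·0.5232^3 = -0.298903
d^2_{0,1}(1.1011) = +0.793209 -0.298903 = +0.494307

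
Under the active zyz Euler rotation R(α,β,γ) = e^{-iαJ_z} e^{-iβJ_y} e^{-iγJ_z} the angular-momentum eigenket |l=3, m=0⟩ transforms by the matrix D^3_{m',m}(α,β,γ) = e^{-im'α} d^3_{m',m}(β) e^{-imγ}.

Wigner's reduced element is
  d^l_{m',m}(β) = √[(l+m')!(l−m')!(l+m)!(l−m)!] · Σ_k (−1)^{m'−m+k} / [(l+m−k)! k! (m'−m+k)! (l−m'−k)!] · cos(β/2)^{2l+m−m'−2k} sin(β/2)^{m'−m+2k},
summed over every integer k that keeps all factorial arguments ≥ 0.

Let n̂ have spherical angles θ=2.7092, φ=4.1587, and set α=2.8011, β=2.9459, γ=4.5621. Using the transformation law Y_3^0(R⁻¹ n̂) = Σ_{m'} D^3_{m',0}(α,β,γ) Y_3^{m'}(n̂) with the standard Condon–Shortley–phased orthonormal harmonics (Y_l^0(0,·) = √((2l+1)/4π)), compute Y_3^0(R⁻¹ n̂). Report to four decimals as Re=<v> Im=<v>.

Re=0.3799 Im=0.0000

Need the full column D^3_{m',0} for m'=−3..3 at α=2.8011, β=2.9459, γ=4.5621.
cos(β/2)=0.097690, sin(β/2)=0.995217
d^3_{-3,0}: single k=3 term ⇒ +0.004110;  D = -0.002146+0.003505i
d^3_{-2,0}: k∈[2..3] ⇒ +0.000494 -0.051278 = -0.050784;  D = -0.039457+0.031972i
d^3_{-1,0}: k∈[1..3] ⇒ +0.000031 -0.009550 +0.330393 = +0.320873;  D = -0.302452+0.107156i
d^3_{0,0}: k∈[0..3] ⇒ +0.000001 -0.000812 +0.084259 -0.971642 = -0.888194;  D = -0.888194+0.000000i
d^3_{1,0}: k∈[0..2] ⇒ -0.000031 +0.009550 -0.330393 = -0.320873;  D = +0.302452+0.107156i
d^3_{2,0}: k∈[0..1] ⇒ +0.000494 -0.051278 = -0.050784;  D = -0.039457-0.031972i
d^3_{3,0}: single k=0 term ⇒ -0.004110;  D = +0.002146+0.003505i
Y_3^{m'}(θ=2.7092,φ=4.1587) and Σ D·Y over m':
  (-0.0021+0.0035i)·(+0.0306+0.0028i)  (-0.0395+0.0320i)·(+0.0728+0.1458i)  (-0.3025+0.1072i)·(-0.2223+0.3596i)  (-0.8882+0.0000i)·(-0.3802+0.0000i)  (+0.3025+0.1072i)·(+0.2223+0.3596i)  (-0.0395-0.0320i)·(+0.0728-0.1458i)  (+0.0021+0.0035i)·(-0.0306+0.0028i)
Y_3^0(R⁻¹ n̂) = +0.379858+0.000000i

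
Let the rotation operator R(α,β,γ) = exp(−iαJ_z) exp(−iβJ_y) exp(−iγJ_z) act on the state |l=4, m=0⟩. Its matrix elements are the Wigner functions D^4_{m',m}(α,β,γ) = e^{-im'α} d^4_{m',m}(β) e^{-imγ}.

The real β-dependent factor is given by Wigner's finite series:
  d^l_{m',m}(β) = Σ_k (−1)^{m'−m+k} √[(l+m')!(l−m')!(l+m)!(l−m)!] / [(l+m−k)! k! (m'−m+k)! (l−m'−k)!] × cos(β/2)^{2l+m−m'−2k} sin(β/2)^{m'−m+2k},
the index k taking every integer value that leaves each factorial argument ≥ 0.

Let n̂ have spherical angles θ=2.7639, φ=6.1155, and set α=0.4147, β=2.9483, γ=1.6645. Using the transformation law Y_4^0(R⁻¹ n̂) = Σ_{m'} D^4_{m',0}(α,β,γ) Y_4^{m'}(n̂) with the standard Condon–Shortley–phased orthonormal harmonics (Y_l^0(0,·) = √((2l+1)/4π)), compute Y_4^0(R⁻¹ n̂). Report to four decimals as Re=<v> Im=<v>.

Re=0.6192 Im=0.0000

Need the full column D^4_{m',0} for m'=−4..4 at α=0.4147, β=2.9483, γ=1.6645.
cos(β/2)=0.096496, sin(β/2)=0.995333
d^4_{-4,0}: single k=4 term ⇒ +0.000712;  D = -0.000063+0.000709i
d^4_{-3,0}: k∈[3..4] ⇒ +0.000098 -0.010386 = -0.010288;  D = -0.003302-0.009744i
d^4_{-2,0}: k∈[2..4] ⇒ +0.000008 -0.002153 +0.085892 = +0.083746;  D = +0.056555+0.061765i
d^4_{-1,0}: k∈[1..4] ⇒ +0.000000 -0.000221 +0.023552 -0.417642 = -0.394310;  D = -0.360888-0.158874i
d^4_{0,0}: k∈[0..4] ⇒ +0.000000 -0.000013 +0.003063 -0.144860 +0.963271 = +0.821461;  D = +0.821461+0.000000i
d^4_{1,0}: k∈[0..3] ⇒ -0.000000 +0.000221 -0.023552 +0.417642 = +0.394310;  D = +0.360888-0.158874i
d^4_{2,0}: k∈[0..2] ⇒ +0.000008 -0.002153 +0.085892 = +0.083746;  D = +0.056555-0.061765i
d^4_{3,0}: k∈[0..1] ⇒ -0.000098 +0.010386 = +0.010288;  D = +0.003302-0.009744i
d^4_{4,0}: single k=0 term ⇒ +0.000712;  D = -0.000063-0.000709i
Y_4^{m'}(θ=2.7639,φ=6.1155) and Σ D·Y over m':
  (-0.0001+0.0007i)·(+0.0064+0.0051i)  (-0.0033-0.0097i)·(-0.0511-0.0281i)  (+0.0566+0.0618i)·(+0.2169+0.0756i)  (-0.3609-0.1589i)·(-0.4874-0.0825i)  (+0.8215+0.0000i)·(+0.3393+0.0000i)  (+0.3609-0.1589i)·(+0.4874-0.0825i)  (+0.0566-0.0618i)·(+0.2169-0.0756i)  (+0.0033-0.0097i)·(+0.0511-0.0281i)  (-0.0001-0.0007i)·(+0.0064-0.0051i)
Y_4^0(R⁻¹ n̂) = +0.619248-0.000000i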